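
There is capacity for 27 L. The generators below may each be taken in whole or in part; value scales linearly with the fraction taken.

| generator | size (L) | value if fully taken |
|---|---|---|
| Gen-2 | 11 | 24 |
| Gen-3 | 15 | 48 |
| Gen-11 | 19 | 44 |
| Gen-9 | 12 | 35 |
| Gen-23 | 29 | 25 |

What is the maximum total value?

83

Best value per unit of size first: Gen-3 48/15≈3.2, Gen-9 35/12≈2.92, Gen-11 44/19≈2.32, Gen-2 24/11≈2.18, Gen-23 25/29≈0.862.
Gen-3: take in full, 15 L for value 48 → 12 left.
All 12 L of Gen-9 fit (value 35) → 0 remain.
Total value = 83.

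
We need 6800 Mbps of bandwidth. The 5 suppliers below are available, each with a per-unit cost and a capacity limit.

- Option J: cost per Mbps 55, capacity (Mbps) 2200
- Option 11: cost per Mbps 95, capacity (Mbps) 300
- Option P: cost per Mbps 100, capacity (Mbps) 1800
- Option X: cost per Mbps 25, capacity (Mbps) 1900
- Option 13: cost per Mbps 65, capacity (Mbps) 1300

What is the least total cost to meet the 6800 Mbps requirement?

Use suppliers in increasing cost order.
Option X (25): use full 1900 ; 4900 Mbps to go.
Option J (55): use full 2200 ; 2700 Mbps to go.
Option 13 at 65: take all 1300 Mbps ; 1400 still needed.
Option 11 (95): use full 300 ; 1100 Mbps to go.
Option P at 100: take 1100 of its 1800 ; requirement met.
Cost = 1900×25 + 2200×55 + 1300×65 + 300×95 + 1100×100 = 391500.

391500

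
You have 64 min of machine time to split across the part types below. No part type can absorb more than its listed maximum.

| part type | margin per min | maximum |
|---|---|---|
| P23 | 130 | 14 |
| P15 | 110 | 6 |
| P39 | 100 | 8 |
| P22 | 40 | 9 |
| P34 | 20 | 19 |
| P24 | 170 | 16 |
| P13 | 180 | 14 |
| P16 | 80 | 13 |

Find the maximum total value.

9000

Order the part types by margin per min: P13 180 > P24 170 > P23 130 > P15 110 > P39 100 > P16 80 > P22 40 > P34 20.
P13 takes 14 to reach its cap of 14 — 50 left.
P24: +16 to 16 (cap) — 34 left.
P23 takes 14 to reach its cap of 14 — 20 left.
P15: +6 to 6 (cap) — 14 left.
Give P39 8 to hit its cap of 8 — 6 left.
Only 6 left; P16 takes them to reach 6.
Total = 130×14 + 110×6 + 100×8 + 170×16 + 180×14 + 80×6 = 9000.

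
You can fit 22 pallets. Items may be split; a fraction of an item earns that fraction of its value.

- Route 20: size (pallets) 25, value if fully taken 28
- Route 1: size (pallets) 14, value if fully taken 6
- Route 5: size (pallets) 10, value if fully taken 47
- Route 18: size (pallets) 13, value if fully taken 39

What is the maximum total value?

83

Rank by value-to-size ratio: Route 5 47/10≈4.7, Route 18 39/13≈3, Route 20 28/25≈1.12, Route 1 6/14≈0.429.
Route 5: take in full, 10 pallets for value 47 → 12 left.
Only 12 pallets remain; take 12/13 of Route 18 for value 39×12/13 = 36.
Total value = 83.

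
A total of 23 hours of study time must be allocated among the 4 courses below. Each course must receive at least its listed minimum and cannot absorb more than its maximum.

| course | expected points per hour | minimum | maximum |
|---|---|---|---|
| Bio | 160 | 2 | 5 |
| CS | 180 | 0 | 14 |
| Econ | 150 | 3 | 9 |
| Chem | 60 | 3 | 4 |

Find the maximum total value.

3630

Meeting every minimum uses 2+0+3+3 = 8 hours, leaving 15.
Highest expected points per hour first: CS 180 > Bio 160 > Econ 150 > Chem 60.
Give CS 14 more to hit its cap of 14 → 1 left.
Only 1 left; Bio takes them to reach 3.
Total = 160×3 + 180×14 + 150×3 + 60×3 = 3630.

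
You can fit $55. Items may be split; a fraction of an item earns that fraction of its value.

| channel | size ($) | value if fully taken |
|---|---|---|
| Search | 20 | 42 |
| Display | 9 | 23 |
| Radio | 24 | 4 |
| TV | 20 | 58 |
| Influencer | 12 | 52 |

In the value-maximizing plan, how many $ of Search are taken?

Rank by value-to-size ratio: Influencer 52/12≈4.33, TV 58/20≈2.9, Display 23/9≈2.56, Search 42/20≈2.1, Radio 4/24≈0.167.
All 12 $ of Influencer fit (value 52) → 43 remain.
Take all of TV (20 $, value 58) → 23 $ left.
Take all of Display (9 $, value 23) → 14 $ left.
Fill the last 14 $ with part of Search: 14/20 of it earns 29.4.

14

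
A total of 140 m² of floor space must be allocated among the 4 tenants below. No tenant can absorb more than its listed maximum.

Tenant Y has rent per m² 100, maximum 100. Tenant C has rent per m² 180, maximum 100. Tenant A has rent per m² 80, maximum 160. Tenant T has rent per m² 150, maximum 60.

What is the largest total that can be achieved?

24000

Order the tenants by rent per m²: Tenant C 180 > Tenant T 150 > Tenant Y 100 > Tenant A 80.
Give Tenant C 100 to hit its cap of 100 — 40 left.
Tenant T: +40 (room for 60) → 40. Pool exhausted.
Total = 180×100 + 150×40 = 24000.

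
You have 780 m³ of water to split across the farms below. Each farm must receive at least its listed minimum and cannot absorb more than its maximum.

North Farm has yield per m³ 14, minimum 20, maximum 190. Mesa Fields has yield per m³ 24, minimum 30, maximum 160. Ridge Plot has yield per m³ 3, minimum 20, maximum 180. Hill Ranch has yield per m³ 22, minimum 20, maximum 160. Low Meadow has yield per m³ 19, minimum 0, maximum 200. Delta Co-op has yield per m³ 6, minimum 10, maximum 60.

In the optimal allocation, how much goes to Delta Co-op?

50

Meeting every minimum uses 20+30+20+20+0+10 = 100 m³, leaving 680.
Order the farms by yield per m³: Mesa Fields 24 > Hill Ranch 22 > Low Meadow 19 > North Farm 14 > Delta Co-op 6 > Ridge Plot 3.
Mesa Fields takes 130 more to reach its cap of 160 — 550 left.
Hill Ranch takes 140 more to reach its cap of 160 — 410 left.
Give Low Meadow 200 more to hit its cap of 200 — 210 left.
Give North Farm 170 more to hit its cap of 190 — 40 left.
Delta Co-op: +40 (room for 50) → 50. Pool exhausted.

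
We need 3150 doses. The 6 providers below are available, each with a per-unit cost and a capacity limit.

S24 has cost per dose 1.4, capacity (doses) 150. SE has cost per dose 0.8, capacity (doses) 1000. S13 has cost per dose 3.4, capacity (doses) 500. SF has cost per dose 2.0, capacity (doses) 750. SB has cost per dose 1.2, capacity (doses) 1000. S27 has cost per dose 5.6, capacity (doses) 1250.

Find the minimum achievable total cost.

Fill from the cheapest provider first.
SE (0.8): use full 1000 ; 2150 doses to go.
Take 1000 from SB at 1.2 ; need 1150 more.
S24 (1.4): use full 150 ; 1000 doses to go.
Take 750 from SF at 2.0 ; need 250 more.
Take 250 from S13 at 3.4 to finish.
S27: unused.
Cost = 1000×0.8 + 1000×1.2 + 150×1.4 + 750×2.0 + 250×3.4 = 4560.

4560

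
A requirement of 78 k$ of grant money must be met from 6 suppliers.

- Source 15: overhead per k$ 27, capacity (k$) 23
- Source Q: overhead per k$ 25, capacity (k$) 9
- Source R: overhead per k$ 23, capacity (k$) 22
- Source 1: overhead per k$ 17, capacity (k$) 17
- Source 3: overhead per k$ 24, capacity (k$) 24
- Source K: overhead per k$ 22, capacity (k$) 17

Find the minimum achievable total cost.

1697

Use suppliers in increasing cost order.
Source 1 (17): use full 17 ; 61 k$ to go.
Source K (22): use full 17 ; 44 k$ to go.
Source R (23): use full 22 ; 22 k$ to go.
Take 22 from Source 3 at 24 to finish.
Source Q, Source 15: unused.
Cost = 17×17 + 17×22 + 22×23 + 22×24 = 1697.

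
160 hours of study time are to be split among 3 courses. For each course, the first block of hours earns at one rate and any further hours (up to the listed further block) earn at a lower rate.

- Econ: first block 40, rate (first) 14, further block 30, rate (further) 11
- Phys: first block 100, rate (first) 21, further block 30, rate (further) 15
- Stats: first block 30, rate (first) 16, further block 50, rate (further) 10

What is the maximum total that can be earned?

Rank every tier by rate: Phys/first 21 > Stats/first 16 > Phys/second 15 > Econ/first 14 > Econ/second 11 > Stats/second 10.
Fill Phys first block (100 at 21) → 60 left.
Stats first at 16: fill all 30 → 30 left.
Phys/second (15): +30 → 0 left.
Total = 21×100 + 16×30 + 15×30 = 3030.

3030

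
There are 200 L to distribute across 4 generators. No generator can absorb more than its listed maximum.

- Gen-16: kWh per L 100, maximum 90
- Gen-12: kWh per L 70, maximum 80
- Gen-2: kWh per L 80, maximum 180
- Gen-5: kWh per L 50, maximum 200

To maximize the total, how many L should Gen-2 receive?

110

Rank by kWh per L: Gen-16 100 > Gen-2 80 > Gen-12 70 > Gen-5 50.
Gen-16: +90 to 90 (cap) → 110 left.
Only 110 left; Gen-2 takes them to reach 110.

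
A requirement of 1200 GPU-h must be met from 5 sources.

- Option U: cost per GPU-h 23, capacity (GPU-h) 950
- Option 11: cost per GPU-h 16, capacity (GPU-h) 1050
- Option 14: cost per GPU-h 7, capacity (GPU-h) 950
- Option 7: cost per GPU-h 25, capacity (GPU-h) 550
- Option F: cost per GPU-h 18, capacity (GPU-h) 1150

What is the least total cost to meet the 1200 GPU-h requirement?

10650

Cheapest first:
Option 14 (7): use full 950 — 250 GPU-h to go.
Take 250 from Option 11 at 16 to finish.
Option F, Option U, Option 7: unused.
Cost = 950×7 + 250×16 = 10650.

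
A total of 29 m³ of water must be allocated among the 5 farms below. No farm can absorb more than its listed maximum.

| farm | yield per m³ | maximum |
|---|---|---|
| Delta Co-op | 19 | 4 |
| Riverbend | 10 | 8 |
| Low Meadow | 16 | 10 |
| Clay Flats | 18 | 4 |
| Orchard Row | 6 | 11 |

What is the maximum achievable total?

Highest yield per m³ first: Delta Co-op 19 > Clay Flats 18 > Low Meadow 16 > Riverbend 10 > Orchard Row 6.
Delta Co-op: +4 to 4 (cap) — 25 left.
Clay Flats: +4 to 4 (cap) — 21 left.
Low Meadow takes 10 to reach its cap of 10 — 11 left.
Riverbend: +8 to 8 (cap) — 3 left.
Orchard Row: +3 (room for 11) → 3. Pool exhausted.
Total = 19×4 + 10×8 + 16×10 + 18×4 + 6×3 = 406.

406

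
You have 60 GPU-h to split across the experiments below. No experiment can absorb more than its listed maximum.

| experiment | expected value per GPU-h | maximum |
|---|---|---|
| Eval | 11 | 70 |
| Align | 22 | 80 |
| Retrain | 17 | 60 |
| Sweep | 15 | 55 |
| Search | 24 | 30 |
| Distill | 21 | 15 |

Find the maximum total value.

Highest expected value per GPU-h first: Search 24 > Align 22 > Distill 21 > Retrain 17 > Sweep 15 > Eval 11.
Search: +30 to 30 (cap) → 30 left.
Align has room for 80 but only 30 remain, so it gets 30.
Total = 22×30 + 24×30 = 1380.

1380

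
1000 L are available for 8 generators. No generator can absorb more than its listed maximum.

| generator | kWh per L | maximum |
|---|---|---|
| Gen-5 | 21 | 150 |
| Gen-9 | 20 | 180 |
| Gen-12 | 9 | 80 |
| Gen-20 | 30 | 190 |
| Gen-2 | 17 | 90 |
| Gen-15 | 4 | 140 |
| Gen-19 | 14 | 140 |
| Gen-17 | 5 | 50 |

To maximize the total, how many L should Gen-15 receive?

Rank by kWh per L: Gen-20 30 > Gen-5 21 > Gen-9 20 > Gen-2 17 > Gen-19 14 > Gen-12 9 > Gen-17 5 > Gen-15 4.
Gen-20 takes 190 to reach its cap of 190 → 810 left.
Give Gen-5 150 to hit its cap of 150 → 660 left.
Gen-9: +180 to 180 (cap) → 480 left.
Gen-2: +90 to 90 (cap) → 390 left.
Gen-19: +140 to 140 (cap) → 250 left.
Gen-12 takes 80 to reach its cap of 80 → 170 left.
Give Gen-17 50 to hit its cap of 50 → 120 left.
Gen-15 has room for 140 but only 120 remain, so it gets 120.

120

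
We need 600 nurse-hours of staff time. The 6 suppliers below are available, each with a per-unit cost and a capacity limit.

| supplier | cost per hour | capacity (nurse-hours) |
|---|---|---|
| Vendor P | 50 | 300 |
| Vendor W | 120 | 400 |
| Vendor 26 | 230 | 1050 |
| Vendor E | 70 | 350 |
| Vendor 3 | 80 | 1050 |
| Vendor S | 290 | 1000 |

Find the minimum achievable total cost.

36000

Cheapest first:
Vendor P at 50: take all 300 nurse-hours ; 300 still needed.
Vendor E (70): take the remaining 300 ; done.
Vendor 3, Vendor W, Vendor 26, Vendor S: unused.
Cost = 300×50 + 300×70 = 36000.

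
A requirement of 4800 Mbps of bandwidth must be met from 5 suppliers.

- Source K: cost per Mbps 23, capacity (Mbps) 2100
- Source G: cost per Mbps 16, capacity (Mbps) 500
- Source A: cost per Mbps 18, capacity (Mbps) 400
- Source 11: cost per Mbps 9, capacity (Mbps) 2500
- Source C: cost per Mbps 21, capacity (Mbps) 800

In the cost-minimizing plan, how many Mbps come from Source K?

Use suppliers in increasing cost order.
Source 11 (9): use full 2500 ; 2300 Mbps to go.
Source G at 16: take all 500 Mbps ; 1800 still needed.
Source A (18): use full 400 ; 1400 Mbps to go.
Take 800 from Source C at 21 ; need 600 more.
Take 600 from Source K at 23 to finish.

600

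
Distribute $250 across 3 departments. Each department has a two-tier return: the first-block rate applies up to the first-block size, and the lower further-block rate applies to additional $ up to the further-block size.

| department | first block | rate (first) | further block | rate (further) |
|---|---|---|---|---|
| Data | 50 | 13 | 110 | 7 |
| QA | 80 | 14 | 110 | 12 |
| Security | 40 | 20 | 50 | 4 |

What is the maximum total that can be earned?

3530

Treat each block as its own option and order by rate: Security/T1 20 > QA/T1 14 > Data/T1 13 > QA/T2 12 > Data/T2 7 > Security/T2 4.
Security/T1 (20): +40 ; 210 left.
Fill QA T1 block (80 at 14) ; 130 left.
Data T1 at 13: fill all 50 ; 80 left.
80 remain; put them into QA T2 at 12.
Total = 20×40 + 14×80 + 13×50 + 12×80 = 3530.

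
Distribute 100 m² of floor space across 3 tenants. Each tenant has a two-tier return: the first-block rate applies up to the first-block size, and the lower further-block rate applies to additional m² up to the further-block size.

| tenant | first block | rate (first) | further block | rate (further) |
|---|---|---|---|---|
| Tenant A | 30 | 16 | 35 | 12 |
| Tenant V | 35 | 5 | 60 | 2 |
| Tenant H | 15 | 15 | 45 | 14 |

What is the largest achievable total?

1455

Order all 6 blocks by rate: Tenant A/T1 16 > Tenant H/T1 15 > Tenant H/T2 14 > Tenant A/T2 12 > Tenant V/T1 5 > Tenant V/T2 2.
Tenant A/T1 (16): +30 — 70 left.
Tenant H/T1 (15): +15 — 55 left.
Tenant H T2 at 14: fill all 45 — 10 left.
10 remain; put them into Tenant A T2 at 12.
Total = 16×30 + 15×15 + 14×45 + 12×10 = 1455.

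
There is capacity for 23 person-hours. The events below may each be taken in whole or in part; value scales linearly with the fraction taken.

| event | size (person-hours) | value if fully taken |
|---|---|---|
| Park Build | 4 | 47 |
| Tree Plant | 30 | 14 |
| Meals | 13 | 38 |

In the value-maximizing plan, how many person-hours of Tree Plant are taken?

Rank by value-to-size ratio: Park Build 47/4≈11.8, Meals 38/13≈2.92, Tree Plant 14/30≈0.467.
All 4 person-hours of Park Build fit (value 47) ; 19 remain.
Take all of Meals (13 person-hours, value 38) ; 6 person-hours left.
Fill the last 6 person-hours with part of Tree Plant: 6/30 of it earns 2.8.

6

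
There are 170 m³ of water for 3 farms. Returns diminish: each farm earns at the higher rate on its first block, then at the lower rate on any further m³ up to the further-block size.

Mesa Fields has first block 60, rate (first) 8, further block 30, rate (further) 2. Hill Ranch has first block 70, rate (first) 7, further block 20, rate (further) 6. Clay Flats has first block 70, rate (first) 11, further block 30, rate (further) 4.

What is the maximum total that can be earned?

1530

Rank every tier by rate: Clay Flats/tier1 11 > Mesa Fields/tier1 8 > Hill Ranch/tier1 7 > Hill Ranch/tier2 6 > Clay Flats/tier2 4 > Mesa Fields/tier2 2.
Clay Flats/tier1 (11): +70 ; 100 left.
Mesa Fields/tier1 (8): +60 ; 40 left.
40 remain; put them into Hill Ranch tier1 at 7.
Total = 11×70 + 8×60 + 7×40 = 1530.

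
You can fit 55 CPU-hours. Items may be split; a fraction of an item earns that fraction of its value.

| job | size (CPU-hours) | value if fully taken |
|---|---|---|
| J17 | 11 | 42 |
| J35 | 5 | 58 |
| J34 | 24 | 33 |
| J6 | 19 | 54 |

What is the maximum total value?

181.5

Rank by value-to-size ratio: J35 58/5≈11.6, J17 42/11≈3.82, J6 54/19≈2.84, J34 33/24≈1.38.
All 5 CPU-hours of J35 fit (value 58) ; 50 remain.
J17: take in full, 11 CPU-hours for value 42 ; 39 left.
All 19 CPU-hours of J6 fit (value 54) ; 20 remain.
Only 20 CPU-hours remain; take 20/24 of J34 for value 33×20/24 = 27.5.
Total value = 181.5.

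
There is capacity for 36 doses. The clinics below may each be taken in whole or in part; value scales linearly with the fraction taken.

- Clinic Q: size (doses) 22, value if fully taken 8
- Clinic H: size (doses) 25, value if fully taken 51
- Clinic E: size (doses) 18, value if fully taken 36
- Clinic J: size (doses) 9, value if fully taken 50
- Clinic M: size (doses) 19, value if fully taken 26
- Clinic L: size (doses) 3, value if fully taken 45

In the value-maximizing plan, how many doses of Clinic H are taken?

24

Rank by value-to-size ratio: Clinic L 45/3≈15, Clinic J 50/9≈5.56, Clinic H 51/25≈2.04, Clinic E 36/18≈2, Clinic M 26/19≈1.37, Clinic Q 8/22≈0.364.
Take all of Clinic L (3 doses, value 45) → 33 doses left.
Clinic J: take in full, 9 doses for value 50 → 24 left.
Only 24 doses remain; take 24/25 of Clinic H for value 51×24/25 = 48.96.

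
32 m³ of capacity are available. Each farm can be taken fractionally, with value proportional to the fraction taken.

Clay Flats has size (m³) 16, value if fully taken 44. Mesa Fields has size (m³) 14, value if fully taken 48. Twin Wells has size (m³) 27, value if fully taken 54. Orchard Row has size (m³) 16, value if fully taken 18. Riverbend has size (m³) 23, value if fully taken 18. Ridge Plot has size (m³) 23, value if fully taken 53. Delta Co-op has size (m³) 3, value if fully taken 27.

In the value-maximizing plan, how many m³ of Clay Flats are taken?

15

Best value per unit of size first: Delta Co-op 27/3≈9, Mesa Fields 48/14≈3.43, Clay Flats 44/16≈2.75, Ridge Plot 53/23≈2.3, Twin Wells 54/27≈2, Orchard Row 18/16≈1.12, Riverbend 18/23≈0.783.
Delta Co-op: take in full, 3 m³ for value 27 → 29 left.
Mesa Fields: take in full, 14 m³ for value 48 → 15 left.
15 m³ left: a 15/16 share of Clay Flats gives 44×15/16 = 41.25.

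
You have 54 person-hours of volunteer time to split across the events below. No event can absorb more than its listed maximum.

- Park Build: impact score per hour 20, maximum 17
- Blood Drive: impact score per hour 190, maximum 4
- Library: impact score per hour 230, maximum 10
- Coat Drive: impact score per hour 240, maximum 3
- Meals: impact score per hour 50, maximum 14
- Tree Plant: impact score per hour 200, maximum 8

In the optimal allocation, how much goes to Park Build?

15

Rank by impact score per hour: Coat Drive 240 > Library 230 > Tree Plant 200 > Blood Drive 190 > Meals 50 > Park Build 20.
Give Coat Drive 3 to hit its cap of 3 ; 51 left.
Library takes 10 to reach its cap of 10 ; 41 left.
Tree Plant takes 8 to reach its cap of 8 ; 33 left.
Blood Drive takes 4 to reach its cap of 4 ; 29 left.
Meals: +14 to 14 (cap) ; 15 left.
Park Build: +15 (room for 17) → 15. Pool exhausted.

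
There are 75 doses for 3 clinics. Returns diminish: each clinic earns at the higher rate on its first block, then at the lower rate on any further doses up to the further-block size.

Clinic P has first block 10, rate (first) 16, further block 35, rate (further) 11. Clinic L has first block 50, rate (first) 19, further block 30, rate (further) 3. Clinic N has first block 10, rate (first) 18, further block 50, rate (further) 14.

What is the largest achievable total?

Order all 6 blocks by rate: Clinic L/first 19 > Clinic N/first 18 > Clinic P/first 16 > Clinic N/second 14 > Clinic P/second 11 > Clinic L/second 3.
Clinic L first at 19: fill all 50 — 25 left.
Clinic N/first (18): +10 — 15 left.
Clinic P/first (16): +10 — 5 left.
5 remain; put them into Clinic N second at 14.
Total = 19×50 + 18×10 + 16×10 + 14×5 = 1360.

1360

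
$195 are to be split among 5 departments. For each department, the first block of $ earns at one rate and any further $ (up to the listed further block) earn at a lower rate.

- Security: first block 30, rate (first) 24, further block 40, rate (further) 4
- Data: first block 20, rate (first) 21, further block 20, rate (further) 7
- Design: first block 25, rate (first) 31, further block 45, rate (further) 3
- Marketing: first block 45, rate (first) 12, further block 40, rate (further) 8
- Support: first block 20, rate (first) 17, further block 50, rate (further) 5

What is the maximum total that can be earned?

Rank every tier by rate: Design/tier1 31 > Security/tier1 24 > Data/tier1 21 > Support/tier1 17 > Marketing/tier1 12 > Marketing/tier2 8 > Data/tier2 7 > Support/tier2 5 > Security/tier2 4 > Design/tier2 3.
Fill Design tier1 block (25 at 31) — 170 left.
Fill Security tier1 block (30 at 24) — 140 left.
Data tier1 at 21: fill all 20 — 120 left.
Support/tier1 (17): +20 — 100 left.
Fill Marketing tier1 block (45 at 12) — 55 left.
Marketing tier2 at 8: fill all 40 — 15 left.
Data tier2 at 7: only 15 left, fill 15.
Total = 31×25 + 24×30 + 21×20 + 17×20 + 12×45 + 8×40 + 7×15 = 3220.

3220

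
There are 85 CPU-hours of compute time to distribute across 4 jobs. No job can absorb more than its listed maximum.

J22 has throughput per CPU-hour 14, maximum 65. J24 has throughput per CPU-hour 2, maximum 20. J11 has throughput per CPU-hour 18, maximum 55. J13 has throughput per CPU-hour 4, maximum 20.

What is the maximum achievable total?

Rank by throughput per CPU-hour: J11 18 > J22 14 > J13 4 > J24 2.
J11: +55 to 55 (cap) ; 30 left.
Only 30 left; J22 takes them to reach 30.
Total = 14×30 + 18×55 = 1410.

1410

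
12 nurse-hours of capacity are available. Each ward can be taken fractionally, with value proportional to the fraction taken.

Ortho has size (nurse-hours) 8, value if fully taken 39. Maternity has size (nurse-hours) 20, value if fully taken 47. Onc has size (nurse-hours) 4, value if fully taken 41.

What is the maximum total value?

Sort by value density: Onc 41/4≈10.2, Ortho 39/8≈4.88, Maternity 47/20≈2.35.
Take all of Onc (4 nurse-hours, value 41) — 8 nurse-hours left.
Ortho: take in full, 8 nurse-hours for value 39 — 0 left.
Total value = 80.

80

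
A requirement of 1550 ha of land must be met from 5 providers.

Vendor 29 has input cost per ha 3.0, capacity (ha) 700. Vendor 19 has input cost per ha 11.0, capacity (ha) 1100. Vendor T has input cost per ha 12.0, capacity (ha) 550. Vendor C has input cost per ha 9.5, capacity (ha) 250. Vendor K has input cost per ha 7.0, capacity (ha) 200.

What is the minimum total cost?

10275

Use providers in increasing cost order.
Vendor 29 (3.0): use full 700 ; 850 ha to go.
Vendor K at 7.0: take all 200 ha ; 650 still needed.
Vendor C (9.5): use full 250 ; 400 ha to go.
Vendor 19 (11.0): take the remaining 400 ; done.
Vendor T: unused.
Cost = 700×3.0 + 200×7.0 + 250×9.5 + 400×11.0 = 10275.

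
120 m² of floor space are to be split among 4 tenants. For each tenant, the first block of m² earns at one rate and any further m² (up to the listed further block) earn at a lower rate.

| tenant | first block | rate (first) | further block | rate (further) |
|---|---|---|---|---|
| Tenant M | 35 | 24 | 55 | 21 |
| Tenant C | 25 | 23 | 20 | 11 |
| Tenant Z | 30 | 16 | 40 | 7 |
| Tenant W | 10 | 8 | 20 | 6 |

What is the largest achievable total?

2650

Rank every tier by rate: Tenant M/tier1 24 > Tenant C/tier1 23 > Tenant M/tier2 21 > Tenant Z/tier1 16 > Tenant C/tier2 11 > Tenant W/tier1 8 > Tenant Z/tier2 7 > Tenant W/tier2 6.
Fill Tenant M tier1 block (35 at 24) → 85 left.
Tenant C tier1 at 23: fill all 25 → 60 left.
Fill Tenant M tier2 block (55 at 21) → 5 left.
5 remain; put them into Tenant Z tier1 at 16.
Total = 24×35 + 23×25 + 21×55 + 16×5 = 2650.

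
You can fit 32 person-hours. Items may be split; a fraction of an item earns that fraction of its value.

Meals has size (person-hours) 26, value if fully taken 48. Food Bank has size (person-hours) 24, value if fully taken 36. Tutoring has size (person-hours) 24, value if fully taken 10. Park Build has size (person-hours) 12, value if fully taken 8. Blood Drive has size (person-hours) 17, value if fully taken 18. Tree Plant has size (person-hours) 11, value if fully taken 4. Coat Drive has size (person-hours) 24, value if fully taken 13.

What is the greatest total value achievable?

57

Rank by value-to-size ratio: Meals 48/26≈1.85, Food Bank 36/24≈1.5, Blood Drive 18/17≈1.06, Park Build 8/12≈0.667, Coat Drive 13/24≈0.542, Tutoring 10/24≈0.417, Tree Plant 4/11≈0.364.
Meals: take in full, 26 person-hours for value 48 ; 6 left.
Fill the last 6 person-hours with part of Food Bank: 6/24 of it earns 9.
Total value = 57.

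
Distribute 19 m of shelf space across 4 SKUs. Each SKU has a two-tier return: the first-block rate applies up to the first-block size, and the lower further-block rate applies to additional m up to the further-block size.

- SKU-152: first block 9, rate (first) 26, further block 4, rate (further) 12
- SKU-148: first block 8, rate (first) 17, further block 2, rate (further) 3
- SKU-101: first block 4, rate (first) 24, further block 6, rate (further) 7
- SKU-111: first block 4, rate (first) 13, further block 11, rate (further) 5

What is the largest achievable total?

432

Order all 8 blocks by rate: SKU-152/T1 26 > SKU-101/T1 24 > SKU-148/T1 17 > SKU-111/T1 13 > SKU-152/T2 12 > SKU-101/T2 7 > SKU-111/T2 5 > SKU-148/T2 3.
SKU-152 T1 at 26: fill all 9 — 10 left.
SKU-101/T1 (24): +4 — 6 left.
SKU-148/T1: +6 of 8 at 17; pool empty.
Total = 26×9 + 24×4 + 17×6 = 432.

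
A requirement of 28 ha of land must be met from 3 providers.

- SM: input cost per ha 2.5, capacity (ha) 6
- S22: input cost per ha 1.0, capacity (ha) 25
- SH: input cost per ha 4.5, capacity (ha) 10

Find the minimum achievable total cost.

32.5

Cheapest first:
S22 (1.0): use full 25 — 3 ha to go.
SM (2.5): take the remaining 3 — done.
SH: unused.
Cost = 25×1.0 + 3×2.5 = 32.5.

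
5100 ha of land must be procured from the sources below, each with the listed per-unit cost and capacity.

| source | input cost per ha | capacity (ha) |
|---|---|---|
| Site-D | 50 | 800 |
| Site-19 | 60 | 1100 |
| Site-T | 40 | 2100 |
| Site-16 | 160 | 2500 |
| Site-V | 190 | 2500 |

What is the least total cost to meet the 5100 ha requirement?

366000

Fill from the cheapest source first.
Site-T at 40: take all 2100 ha ; 3000 still needed.
Site-D at 50: take all 800 ha ; 2200 still needed.
Take 1100 from Site-19 at 60 ; need 1100 more.
Site-16 (160): take the remaining 1100 ; done.
Site-V: unused.
Cost = 2100×40 + 800×50 + 1100×60 + 1100×160 = 366000.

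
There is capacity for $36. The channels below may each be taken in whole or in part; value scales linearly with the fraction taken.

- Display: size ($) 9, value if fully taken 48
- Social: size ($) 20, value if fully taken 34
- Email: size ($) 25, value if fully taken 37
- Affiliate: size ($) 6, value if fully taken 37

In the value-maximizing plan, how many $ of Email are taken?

Best value per unit of size first: Affiliate 37/6≈6.17, Display 48/9≈5.33, Social 34/20≈1.7, Email 37/25≈1.48.
Take all of Affiliate (6 $, value 37) — 30 $ left.
Take all of Display (9 $, value 48) — 21 $ left.
Social: take in full, 20 $ for value 34 — 1 left.
Fill the last 1 $ with part of Email: 1/25 of it earns 1.48.

1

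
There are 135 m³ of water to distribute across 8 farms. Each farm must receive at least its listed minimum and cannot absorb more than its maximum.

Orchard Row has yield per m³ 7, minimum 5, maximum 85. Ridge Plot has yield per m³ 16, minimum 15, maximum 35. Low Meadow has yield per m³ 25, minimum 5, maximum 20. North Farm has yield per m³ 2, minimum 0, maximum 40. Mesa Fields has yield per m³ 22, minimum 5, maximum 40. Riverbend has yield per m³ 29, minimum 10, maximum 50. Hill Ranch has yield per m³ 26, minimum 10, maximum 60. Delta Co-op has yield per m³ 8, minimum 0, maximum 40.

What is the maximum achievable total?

3390

Meeting every minimum uses 5+15+5+0+5+10+10+0 = 50 m³, leaving 85.
Highest yield per m³ first: Riverbend 29 > Hill Ranch 26 > Low Meadow 25 > Mesa Fields 22 > Ridge Plot 16 > Delta Co-op 8 > Orchard Row 7 > North Farm 2.
Riverbend takes 40 more to reach its cap of 50 → 45 left.
Hill Ranch: +45 (room for 50) → 55. Pool exhausted.
Total = 7×5 + 16×15 + 25×5 + 22×5 + 29×50 + 26×55 = 3390.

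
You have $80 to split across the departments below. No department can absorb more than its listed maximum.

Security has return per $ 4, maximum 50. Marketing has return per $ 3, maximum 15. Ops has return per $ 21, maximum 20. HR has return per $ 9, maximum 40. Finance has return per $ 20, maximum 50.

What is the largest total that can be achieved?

1510

Highest return per $ first: Ops 21 > Finance 20 > HR 9 > Security 4 > Marketing 3.
Give Ops 20 to hit its cap of 20 — 60 left.
Finance: +50 to 50 (cap) — 10 left.
Only 10 left; HR takes them to reach 10.
Total = 21×20 + 9×10 + 20×50 = 1510.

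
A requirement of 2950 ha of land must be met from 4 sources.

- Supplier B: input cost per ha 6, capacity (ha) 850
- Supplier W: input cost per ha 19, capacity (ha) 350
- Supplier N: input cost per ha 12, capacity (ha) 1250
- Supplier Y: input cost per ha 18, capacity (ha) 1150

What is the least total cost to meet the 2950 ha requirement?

Use sources in increasing cost order.
Take 850 from Supplier B at 6 ; need 2100 more.
Take 1250 from Supplier N at 12 ; need 850 more.
Take 850 from Supplier Y at 18 to finish.
Supplier W: unused.
Cost = 850×6 + 1250×12 + 850×18 = 35400.

35400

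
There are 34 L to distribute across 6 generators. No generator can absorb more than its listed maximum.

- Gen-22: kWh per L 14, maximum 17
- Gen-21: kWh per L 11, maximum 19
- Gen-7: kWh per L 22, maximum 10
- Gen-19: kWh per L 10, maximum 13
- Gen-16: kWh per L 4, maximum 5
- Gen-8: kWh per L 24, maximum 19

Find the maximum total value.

746

Rank by kWh per L: Gen-8 24 > Gen-7 22 > Gen-22 14 > Gen-21 11 > Gen-19 10 > Gen-16 4.
Gen-8: +19 to 19 (cap) ; 15 left.
Gen-7: +10 to 10 (cap) ; 5 left.
Gen-22: +5 (room for 17) → 5. Pool exhausted.
Total = 14×5 + 22×10 + 24×19 = 746.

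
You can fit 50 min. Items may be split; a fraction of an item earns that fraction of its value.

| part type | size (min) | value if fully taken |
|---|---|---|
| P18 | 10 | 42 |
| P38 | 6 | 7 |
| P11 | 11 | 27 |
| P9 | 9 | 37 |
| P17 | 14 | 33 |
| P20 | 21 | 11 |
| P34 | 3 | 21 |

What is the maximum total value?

Sort by value density: P34 21/3≈7, P18 42/10≈4.2, P9 37/9≈4.11, P11 27/11≈2.45, P17 33/14≈2.36, P38 7/6≈1.17, P20 11/21≈0.524.
All 3 min of P34 fit (value 21) → 47 remain.
Take all of P18 (10 min, value 42) → 37 min left.
Take all of P9 (9 min, value 37) → 28 min left.
All 11 min of P11 fit (value 27) → 17 remain.
P17: take in full, 14 min for value 33 → 3 left.
Only 3 min remain; take 3/6 of P38 for value 7×3/6 = 3.5.
Total value = 163.5.

163.5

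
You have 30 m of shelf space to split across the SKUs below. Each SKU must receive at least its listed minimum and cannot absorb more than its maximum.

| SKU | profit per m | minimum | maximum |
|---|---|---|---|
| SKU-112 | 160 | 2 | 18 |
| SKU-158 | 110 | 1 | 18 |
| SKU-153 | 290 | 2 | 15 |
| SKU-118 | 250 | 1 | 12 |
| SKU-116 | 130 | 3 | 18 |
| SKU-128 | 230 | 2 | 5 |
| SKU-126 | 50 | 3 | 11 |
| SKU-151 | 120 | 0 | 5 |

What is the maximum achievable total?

6780

Meeting every minimum uses 2+1+2+1+3+2+3+0 = 14 m, leaving 16.
Rank by profit per m: SKU-153 290 > SKU-118 250 > SKU-128 230 > SKU-112 160 > SKU-116 130 > SKU-151 120 > SKU-158 110 > SKU-126 50.
SKU-153 takes 13 more to reach its cap of 15 ; 3 left.
Only 3 left; SKU-118 takes them to reach 4.
Total = 160×2 + 110×1 + 290×15 + 250×4 + 130×3 + 230×2 + 50×3 = 6780.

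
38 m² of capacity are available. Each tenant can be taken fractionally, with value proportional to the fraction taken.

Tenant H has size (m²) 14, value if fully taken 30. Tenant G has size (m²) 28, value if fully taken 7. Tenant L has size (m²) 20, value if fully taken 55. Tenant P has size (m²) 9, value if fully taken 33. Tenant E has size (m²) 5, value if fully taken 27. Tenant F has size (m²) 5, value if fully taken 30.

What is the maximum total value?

142.25

Rank by value-to-size ratio: Tenant F 30/5≈6, Tenant E 27/5≈5.4, Tenant P 33/9≈3.67, Tenant L 55/20≈2.75, Tenant H 30/14≈2.14, Tenant G 7/28≈0.25.
Take all of Tenant F (5 m², value 30) — 33 m² left.
All 5 m² of Tenant E fit (value 27) — 28 remain.
Take all of Tenant P (9 m², value 33) — 19 m² left.
Only 19 m² remain; take 19/20 of Tenant L for value 55×19/20 = 52.25.
Total value = 142.25.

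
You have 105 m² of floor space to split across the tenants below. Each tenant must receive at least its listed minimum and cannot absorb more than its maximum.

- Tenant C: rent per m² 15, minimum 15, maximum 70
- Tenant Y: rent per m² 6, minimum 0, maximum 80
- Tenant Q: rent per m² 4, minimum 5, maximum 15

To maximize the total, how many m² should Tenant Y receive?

30

Meeting every minimum uses 15+0+5 = 20 m², leaving 85.
Rank by rent per m²: Tenant C 15 > Tenant Y 6 > Tenant Q 4.
Tenant C takes 55 more to reach its cap of 70 ; 30 left.
Tenant Y: +30 (room for 80) → 30. Pool exhausted.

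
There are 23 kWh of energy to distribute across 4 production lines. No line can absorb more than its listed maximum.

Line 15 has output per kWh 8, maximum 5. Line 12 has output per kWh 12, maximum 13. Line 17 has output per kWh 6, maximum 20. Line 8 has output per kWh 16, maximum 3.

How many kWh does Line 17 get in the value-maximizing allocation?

Highest output per kWh first: Line 8 16 > Line 12 12 > Line 15 8 > Line 17 6.
Give Line 8 3 to hit its cap of 3 ; 20 left.
Line 12: +13 to 13 (cap) ; 7 left.
Give Line 15 5 to hit its cap of 5 ; 2 left.
Line 17: +2 (room for 20) → 2. Pool exhausted.

2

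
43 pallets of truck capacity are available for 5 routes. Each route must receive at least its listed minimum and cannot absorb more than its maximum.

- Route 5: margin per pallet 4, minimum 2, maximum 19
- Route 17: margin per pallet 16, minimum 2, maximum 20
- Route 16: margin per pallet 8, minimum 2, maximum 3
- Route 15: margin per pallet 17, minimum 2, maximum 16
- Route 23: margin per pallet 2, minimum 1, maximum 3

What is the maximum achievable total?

Meeting every minimum uses 2+2+2+2+1 = 9 pallets, leaving 34.
Order the routes by margin per pallet: Route 15 17 > Route 17 16 > Route 16 8 > Route 5 4 > Route 23 2.
Give Route 15 14 more to hit its cap of 16 ; 20 left.
Route 17 takes 18 more to reach its cap of 20 ; 2 left.
Give Route 16 1 more to hit its cap of 3 ; 1 left.
Only 1 left; Route 5 takes them to reach 3.
Total = 4×3 + 16×20 + 8×3 + 17×16 + 2×1 = 630.

630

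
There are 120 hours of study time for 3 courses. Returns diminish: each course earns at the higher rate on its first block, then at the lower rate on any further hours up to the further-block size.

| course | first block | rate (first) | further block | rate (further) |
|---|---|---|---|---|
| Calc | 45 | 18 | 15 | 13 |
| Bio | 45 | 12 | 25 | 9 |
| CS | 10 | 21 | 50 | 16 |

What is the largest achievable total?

Treat each block as its own option and order by rate: CS/T1 21 > Calc/T1 18 > CS/T2 16 > Calc/T2 13 > Bio/T1 12 > Bio/T2 9.
CS T1 at 21: fill all 10 — 110 left.
Calc T1 at 18: fill all 45 — 65 left.
Fill CS T2 block (50 at 16) — 15 left.
Calc T2 at 13: fill all 15 — 0 left.
Total = 21×10 + 18×45 + 16×50 + 13×15 = 2015.

2015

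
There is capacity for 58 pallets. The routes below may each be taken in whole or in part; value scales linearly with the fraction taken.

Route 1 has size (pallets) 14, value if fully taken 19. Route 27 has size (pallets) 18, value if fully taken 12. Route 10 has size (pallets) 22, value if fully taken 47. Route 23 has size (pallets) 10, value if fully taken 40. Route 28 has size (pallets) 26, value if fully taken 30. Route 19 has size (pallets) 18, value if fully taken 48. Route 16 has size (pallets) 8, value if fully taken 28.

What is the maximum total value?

Best value per unit of size first: Route 23 40/10≈4, Route 16 28/8≈3.5, Route 19 48/18≈2.67, Route 10 47/22≈2.14, Route 1 19/14≈1.36, Route 28 30/26≈1.15, Route 27 12/18≈0.667.
Route 23: take in full, 10 pallets for value 40 ; 48 left.
All 8 pallets of Route 16 fit (value 28) ; 40 remain.
All 18 pallets of Route 19 fit (value 48) ; 22 remain.
All 22 pallets of Route 10 fit (value 47) ; 0 remain.
Total value = 163.

163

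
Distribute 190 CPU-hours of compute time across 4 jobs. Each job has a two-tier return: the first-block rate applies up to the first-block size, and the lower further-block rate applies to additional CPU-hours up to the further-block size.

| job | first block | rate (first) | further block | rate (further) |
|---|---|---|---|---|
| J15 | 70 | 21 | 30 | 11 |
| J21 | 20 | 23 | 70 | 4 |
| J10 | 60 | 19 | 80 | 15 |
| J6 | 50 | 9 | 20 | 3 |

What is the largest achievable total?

Treat each block as its own option and order by rate: J21/T1 23 > J15/T1 21 > J10/T1 19 > J10/T2 15 > J15/T2 11 > J6/T1 9 > J21/T2 4 > J6/T2 3.
J21/T1 (23): +20 — 170 left.
Fill J15 T1 block (70 at 21) — 100 left.
Fill J10 T1 block (60 at 19) — 40 left.
40 remain; put them into J10 T2 at 15.
Total = 23×20 + 21×70 + 19×60 + 15×40 = 3670.

3670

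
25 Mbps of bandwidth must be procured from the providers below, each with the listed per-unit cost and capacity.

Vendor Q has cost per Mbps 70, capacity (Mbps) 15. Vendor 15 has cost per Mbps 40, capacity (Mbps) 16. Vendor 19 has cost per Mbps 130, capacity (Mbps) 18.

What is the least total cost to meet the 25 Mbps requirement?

Use providers in increasing cost order.
Vendor 15 at 40: take all 16 Mbps → 9 still needed.
Vendor Q at 70: take 9 of its 15 → requirement met.
Vendor 19: unused.
Cost = 16×40 + 9×70 = 1270.

1270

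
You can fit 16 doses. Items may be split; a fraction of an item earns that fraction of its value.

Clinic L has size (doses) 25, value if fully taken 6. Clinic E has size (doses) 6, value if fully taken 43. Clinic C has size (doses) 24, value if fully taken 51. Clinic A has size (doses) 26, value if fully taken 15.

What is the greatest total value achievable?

Sort by value density: Clinic E 43/6≈7.17, Clinic C 51/24≈2.12, Clinic A 15/26≈0.577, Clinic L 6/25≈0.24.
Take all of Clinic E (6 doses, value 43) ; 10 doses left.
10 doses left: a 10/24 share of Clinic C gives 51×10/24 = 21.25.
Total value = 64.25.

64.25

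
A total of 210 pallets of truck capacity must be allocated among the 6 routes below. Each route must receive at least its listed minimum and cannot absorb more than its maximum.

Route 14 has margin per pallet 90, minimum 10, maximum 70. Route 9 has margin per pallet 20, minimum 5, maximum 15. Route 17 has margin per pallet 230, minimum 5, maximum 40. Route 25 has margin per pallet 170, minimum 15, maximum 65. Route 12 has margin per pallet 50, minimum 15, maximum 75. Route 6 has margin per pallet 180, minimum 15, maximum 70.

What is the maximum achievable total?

Meeting every minimum uses 10+5+5+15+15+15 = 65 pallets, leaving 145.
Highest margin per pallet first: Route 17 230 > Route 6 180 > Route 25 170 > Route 14 90 > Route 12 50 > Route 9 20.
Route 17: +35 to 40 (cap) → 110 left.
Route 6: +55 to 70 (cap) → 55 left.
Give Route 25 50 more to hit its cap of 65 → 5 left.
Only 5 left; Route 14 takes them to reach 15.
Total = 90×15 + 20×5 + 230×40 + 170×65 + 50×15 + 180×70 = 35050.

35050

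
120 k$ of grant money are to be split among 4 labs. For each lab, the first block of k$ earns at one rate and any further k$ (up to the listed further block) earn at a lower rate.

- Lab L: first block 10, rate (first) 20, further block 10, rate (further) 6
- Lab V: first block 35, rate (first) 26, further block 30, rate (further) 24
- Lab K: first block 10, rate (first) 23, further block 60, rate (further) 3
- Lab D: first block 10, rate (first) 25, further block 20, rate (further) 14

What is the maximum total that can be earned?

Rank every tier by rate: Lab V/tier1 26 > Lab D/tier1 25 > Lab V/tier2 24 > Lab K/tier1 23 > Lab L/tier1 20 > Lab D/tier2 14 > Lab L/tier2 6 > Lab K/tier2 3.
Lab V/tier1 (26): +35 ; 85 left.
Lab D tier1 at 25: fill all 10 ; 75 left.
Lab V tier2 at 24: fill all 30 ; 45 left.
Fill Lab K tier1 block (10 at 23) ; 35 left.
Fill Lab L tier1 block (10 at 20) ; 25 left.
Fill Lab D tier2 block (20 at 14) ; 5 left.
Lab L tier2 at 6: only 5 left, fill 5.
Total = 26×35 + 25×10 + 24×30 + 23×10 + 20×10 + 14×20 + 6×5 = 2620.

2620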